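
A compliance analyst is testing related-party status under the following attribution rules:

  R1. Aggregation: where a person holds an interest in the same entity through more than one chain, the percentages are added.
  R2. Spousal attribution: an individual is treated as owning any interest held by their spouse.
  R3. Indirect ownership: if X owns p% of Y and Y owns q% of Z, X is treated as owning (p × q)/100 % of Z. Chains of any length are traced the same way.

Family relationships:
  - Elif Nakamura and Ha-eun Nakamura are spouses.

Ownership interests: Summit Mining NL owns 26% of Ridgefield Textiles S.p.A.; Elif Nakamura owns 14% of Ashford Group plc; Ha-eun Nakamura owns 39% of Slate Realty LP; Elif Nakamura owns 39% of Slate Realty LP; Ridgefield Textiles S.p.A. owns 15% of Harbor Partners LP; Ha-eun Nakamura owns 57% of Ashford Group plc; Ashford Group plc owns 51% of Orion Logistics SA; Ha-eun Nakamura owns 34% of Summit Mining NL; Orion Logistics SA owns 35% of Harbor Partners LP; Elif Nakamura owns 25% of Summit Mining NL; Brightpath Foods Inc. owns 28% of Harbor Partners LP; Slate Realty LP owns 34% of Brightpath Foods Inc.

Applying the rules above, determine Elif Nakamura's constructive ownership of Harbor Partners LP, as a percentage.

22.4001%

By spousal attribution (R2), Elif Nakamura is treated as also owning Ha-eun Nakamura's interest in Summit Mining NL, giving 25% + 34% = 59%.
By spousal attribution (R2), Elif Nakamura is treated as also owning Ha-eun Nakamura's interest in Slate Realty LP, giving 39% + 39% = 78%.
By spousal attribution (R2), Elif Nakamura is treated as also owning Ha-eun Nakamura's interest in Ashford Group plc, giving 14% + 57% = 71%.
Chain via Summit Mining NL → Ridgefield Textiles S.p.A. (R3): 59% × 26% × 15% = 2.301% of Harbor Partners LP.
Chain via Slate Realty LP → Brightpath Foods Inc. (R3): 78% × 34% × 28% = 7.4256% of Harbor Partners LP.
Chain via Ashford Group plc → Orion Logistics SA (R3): 71% × 51% × 35% = 12.6735% of Harbor Partners LP.
Aggregating (R1): 2.301% + 7.4256% + 12.6735% = 22.4001%.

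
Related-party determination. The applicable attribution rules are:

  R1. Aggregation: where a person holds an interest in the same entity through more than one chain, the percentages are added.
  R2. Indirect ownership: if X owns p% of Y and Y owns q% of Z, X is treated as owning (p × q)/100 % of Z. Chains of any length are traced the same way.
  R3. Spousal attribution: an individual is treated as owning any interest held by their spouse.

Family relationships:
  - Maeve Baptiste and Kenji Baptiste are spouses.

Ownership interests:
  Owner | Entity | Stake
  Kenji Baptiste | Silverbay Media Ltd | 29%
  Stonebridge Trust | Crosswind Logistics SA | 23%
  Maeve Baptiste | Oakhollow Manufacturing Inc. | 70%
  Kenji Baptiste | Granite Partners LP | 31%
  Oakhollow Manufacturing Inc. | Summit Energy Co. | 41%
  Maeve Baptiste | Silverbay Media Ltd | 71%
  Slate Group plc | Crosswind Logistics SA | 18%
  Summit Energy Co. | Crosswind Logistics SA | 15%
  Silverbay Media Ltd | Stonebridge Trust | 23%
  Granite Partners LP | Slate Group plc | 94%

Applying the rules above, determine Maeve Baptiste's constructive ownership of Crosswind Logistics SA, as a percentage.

By spousal attribution (R3), Maeve Baptiste is treated as also owning Kenji Baptiste's interest in Silverbay Media Ltd, giving 71% + 29% = 100%.
By spousal attribution (R3), Maeve Baptiste is treated as owning Kenji Baptiste's 31% interest in Granite Partners LP.
Chain via Oakhollow Manufacturing Inc. → Summit Energy Co. (R2): 70% × 41% × 15% = 4.305% of Crosswind Logistics SA.
Chain via Silverbay Media Ltd → Stonebridge Trust (R2): 100% × 23% × 23% = 5.29% of Crosswind Logistics SA.
Chain via Granite Partners LP → Slate Group plc (R2): 31% × 94% × 18% = 5.2452% of Crosswind Logistics SA.
Aggregating (R1): 4.305% + 5.29% + 5.2452% = 14.8402%.

14.8402%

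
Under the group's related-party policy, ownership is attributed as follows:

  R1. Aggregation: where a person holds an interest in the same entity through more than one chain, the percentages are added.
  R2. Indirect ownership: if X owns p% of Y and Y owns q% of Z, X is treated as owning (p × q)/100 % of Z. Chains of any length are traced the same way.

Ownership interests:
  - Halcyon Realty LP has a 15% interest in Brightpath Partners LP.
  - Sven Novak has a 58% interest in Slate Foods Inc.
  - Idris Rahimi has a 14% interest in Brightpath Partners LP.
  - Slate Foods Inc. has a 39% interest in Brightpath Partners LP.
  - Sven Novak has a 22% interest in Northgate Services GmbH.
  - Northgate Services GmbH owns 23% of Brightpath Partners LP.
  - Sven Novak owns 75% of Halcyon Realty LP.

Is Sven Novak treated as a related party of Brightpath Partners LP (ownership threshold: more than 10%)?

Chain via Northgate Services GmbH (R2): 22% × 23% = 5.06% of Brightpath Partners LP.
Chain via Halcyon Realty LP (R2): 75% × 15% = 11.25% of Brightpath Partners LP.
Chain via Slate Foods Inc. (R2): 58% × 39% = 22.62% of Brightpath Partners LP.
Aggregating (R1): 5.06% + 11.25% + 22.62% = 38.93%.
38.93% exceeds the 10% threshold, so Sven is a related party to Brightpath Partners LP.

Yes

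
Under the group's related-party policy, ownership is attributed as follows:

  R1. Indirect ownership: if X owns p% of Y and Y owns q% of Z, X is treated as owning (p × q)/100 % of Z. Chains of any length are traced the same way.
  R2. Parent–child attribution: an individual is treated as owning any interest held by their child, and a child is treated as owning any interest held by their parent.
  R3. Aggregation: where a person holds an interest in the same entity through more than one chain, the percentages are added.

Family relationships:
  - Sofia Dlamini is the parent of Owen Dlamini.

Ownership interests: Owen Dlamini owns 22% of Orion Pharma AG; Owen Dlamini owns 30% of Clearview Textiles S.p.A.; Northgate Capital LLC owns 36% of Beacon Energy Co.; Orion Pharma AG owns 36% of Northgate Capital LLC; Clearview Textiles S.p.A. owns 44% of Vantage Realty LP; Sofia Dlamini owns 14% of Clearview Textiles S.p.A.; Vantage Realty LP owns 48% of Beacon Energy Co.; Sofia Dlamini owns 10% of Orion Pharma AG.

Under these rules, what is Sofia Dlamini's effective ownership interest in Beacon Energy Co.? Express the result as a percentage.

By parent–child attribution (R2), Sofia Dlamini is treated as also owning Owen Dlamini's interest in Orion Pharma AG, giving 10% + 22% = 32%.
By parent–child attribution (R2), Sofia Dlamini is treated as also owning Owen Dlamini's interest in Clearview Textiles S.p.A, giving 14% + 30% = 44%.
Chain via Orion Pharma AG → Northgate Capital LLC (R1): 32% × 36% × 36% = 4.1472% of Beacon Energy Co.
Chain via Clearview Textiles S.p.A. → Vantage Realty LP (R1): 44% × 44% × 48% = 9.2928% of Beacon Energy Co.
Aggregating (R3): 4.1472% + 9.2928% = 13.44%.

13.44%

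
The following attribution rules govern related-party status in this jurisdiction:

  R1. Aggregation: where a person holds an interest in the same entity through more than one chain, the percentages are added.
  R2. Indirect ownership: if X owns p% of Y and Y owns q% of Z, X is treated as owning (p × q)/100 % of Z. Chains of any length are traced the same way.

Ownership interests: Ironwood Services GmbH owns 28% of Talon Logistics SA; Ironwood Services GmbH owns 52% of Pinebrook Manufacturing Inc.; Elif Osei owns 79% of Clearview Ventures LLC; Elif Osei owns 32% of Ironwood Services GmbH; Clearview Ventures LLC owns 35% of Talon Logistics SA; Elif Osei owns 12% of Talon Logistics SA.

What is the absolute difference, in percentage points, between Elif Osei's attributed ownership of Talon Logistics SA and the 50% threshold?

Chain via Ironwood Services GmbH (R2): 32% × 28% = 8.96% of Talon Logistics SA.
Chain via Clearview Ventures LLC (R2): 79% × 35% = 27.65% of Talon Logistics SA.
Direct interest in Talon Logistics SA: 12%.
Aggregating (R1): 8.96% + 27.65% + 12% = 48.61%.
48.61% falls short of the 50% threshold by 1.39 percentage points.

1.39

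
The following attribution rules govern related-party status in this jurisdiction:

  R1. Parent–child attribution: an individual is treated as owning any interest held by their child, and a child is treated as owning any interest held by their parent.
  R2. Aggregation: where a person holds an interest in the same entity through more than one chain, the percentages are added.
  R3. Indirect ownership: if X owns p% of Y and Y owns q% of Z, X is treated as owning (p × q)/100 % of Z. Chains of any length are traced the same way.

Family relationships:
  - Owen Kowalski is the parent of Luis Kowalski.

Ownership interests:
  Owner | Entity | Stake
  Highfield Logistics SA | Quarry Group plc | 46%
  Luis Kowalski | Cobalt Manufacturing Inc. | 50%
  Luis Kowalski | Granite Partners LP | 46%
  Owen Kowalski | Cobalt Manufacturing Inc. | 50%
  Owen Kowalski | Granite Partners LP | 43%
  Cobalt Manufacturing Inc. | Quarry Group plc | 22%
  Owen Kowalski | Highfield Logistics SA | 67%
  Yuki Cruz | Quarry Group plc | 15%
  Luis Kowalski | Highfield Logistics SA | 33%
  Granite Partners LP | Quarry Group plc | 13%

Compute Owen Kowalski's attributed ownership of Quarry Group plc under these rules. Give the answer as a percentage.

By parent–child attribution (R1), Owen Kowalski is treated as also owning Luis Kowalski's interest in Highfield Logistics SA, giving 67% + 33% = 100%.
By parent–child attribution (R1), Owen Kowalski is treated as also owning Luis Kowalski's interest in Granite Partners LP, giving 43% + 46% = 89%.
By parent–child attribution (R1), Owen Kowalski is treated as also owning Luis Kowalski's interest in Cobalt Manufacturing Inc, giving 50% + 50% = 100%.
Chain via Highfield Logistics SA (R3): 100% × 46% = 46% of Quarry Group plc.
Chain via Granite Partners LP (R3): 89% × 13% = 11.57% of Quarry Group plc.
Chain via Cobalt Manufacturing Inc. (R3): 100% × 22% = 22% of Quarry Group plc.
Aggregating (R2): 46% + 11.57% + 22% = 79.57%.

79.57%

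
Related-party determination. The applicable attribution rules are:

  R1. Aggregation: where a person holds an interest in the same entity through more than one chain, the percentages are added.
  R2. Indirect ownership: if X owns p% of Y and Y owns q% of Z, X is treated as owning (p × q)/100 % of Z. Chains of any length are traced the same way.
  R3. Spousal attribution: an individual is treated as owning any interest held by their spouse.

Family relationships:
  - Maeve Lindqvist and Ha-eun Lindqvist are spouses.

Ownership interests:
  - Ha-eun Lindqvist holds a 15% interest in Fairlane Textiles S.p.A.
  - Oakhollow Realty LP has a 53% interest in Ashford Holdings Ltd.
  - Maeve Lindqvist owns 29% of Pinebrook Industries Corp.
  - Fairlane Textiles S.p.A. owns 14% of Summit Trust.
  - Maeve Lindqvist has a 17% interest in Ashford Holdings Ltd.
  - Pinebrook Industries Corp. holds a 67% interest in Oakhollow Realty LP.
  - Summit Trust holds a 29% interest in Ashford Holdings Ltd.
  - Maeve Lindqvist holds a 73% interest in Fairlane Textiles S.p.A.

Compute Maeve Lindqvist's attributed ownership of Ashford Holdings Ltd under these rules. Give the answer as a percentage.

By spousal attribution (R3), Maeve Lindqvist is treated as also owning Ha-eun Lindqvist's interest in Fairlane Textiles S.p.A, giving 73% + 15% = 88%.
Chain via Fairlane Textiles S.p.A. → Summit Trust (R2): 88% × 14% × 29% = 3.5728% of Ashford Holdings Ltd.
Chain via Pinebrook Industries Corp. → Oakhollow Realty LP (R2): 29% × 67% × 53% = 10.2979% of Ashford Holdings Ltd.
Direct interest in Ashford Holdings Ltd: 17%.
Aggregating (R1): 3.5728% + 10.2979% + 17% = 30.8707%.

30.8707%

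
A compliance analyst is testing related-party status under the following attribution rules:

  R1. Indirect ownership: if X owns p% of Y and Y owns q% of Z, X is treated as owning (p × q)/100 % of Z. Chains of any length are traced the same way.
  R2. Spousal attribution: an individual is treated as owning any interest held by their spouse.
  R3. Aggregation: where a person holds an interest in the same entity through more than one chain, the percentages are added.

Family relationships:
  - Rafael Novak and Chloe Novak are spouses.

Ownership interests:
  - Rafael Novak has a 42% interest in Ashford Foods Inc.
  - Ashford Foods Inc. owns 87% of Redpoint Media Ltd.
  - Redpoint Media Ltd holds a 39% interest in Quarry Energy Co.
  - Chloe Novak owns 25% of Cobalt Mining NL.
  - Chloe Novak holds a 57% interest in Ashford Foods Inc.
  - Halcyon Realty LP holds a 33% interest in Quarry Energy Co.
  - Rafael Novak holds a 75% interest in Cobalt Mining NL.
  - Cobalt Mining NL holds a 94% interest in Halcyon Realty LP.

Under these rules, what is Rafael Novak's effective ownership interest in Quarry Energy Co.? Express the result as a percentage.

By spousal attribution (R2), Rafael Novak is treated as also owning Chloe Novak's interest in Cobalt Mining NL, giving 75% + 25% = 100%.
By spousal attribution (R2), Rafael Novak is treated as also owning Chloe Novak's interest in Ashford Foods Inc, giving 42% + 57% = 99%.
Chain via Cobalt Mining NL → Halcyon Realty LP (R1): 100% × 94% × 33% = 31.02% of Quarry Energy Co.
Chain via Ashford Foods Inc. → Redpoint Media Ltd (R1): 99% × 87% × 39% = 33.5907% of Quarry Energy Co.
Aggregating (R3): 31.02% + 33.5907% = 64.6107%.

64.6107%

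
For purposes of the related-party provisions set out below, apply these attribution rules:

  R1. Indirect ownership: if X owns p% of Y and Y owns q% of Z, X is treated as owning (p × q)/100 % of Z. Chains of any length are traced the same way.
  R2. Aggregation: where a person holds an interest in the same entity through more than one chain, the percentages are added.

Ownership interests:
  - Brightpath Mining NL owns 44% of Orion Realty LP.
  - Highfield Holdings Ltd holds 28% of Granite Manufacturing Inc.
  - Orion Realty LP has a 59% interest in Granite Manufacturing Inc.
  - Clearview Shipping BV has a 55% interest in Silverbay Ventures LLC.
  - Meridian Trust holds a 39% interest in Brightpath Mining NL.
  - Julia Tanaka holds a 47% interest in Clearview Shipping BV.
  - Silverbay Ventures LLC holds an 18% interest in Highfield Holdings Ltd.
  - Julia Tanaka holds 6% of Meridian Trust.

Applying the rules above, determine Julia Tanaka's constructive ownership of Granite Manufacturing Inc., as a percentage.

Chain via Clearview Shipping BV → Silverbay Ventures LLC → Highfield Holdings Ltd (R1): 47% × 55% × 18% × 28% = 1.30284% of Granite Manufacturing Inc.
Chain via Meridian Trust → Brightpath Mining NL → Orion Realty LP (R1): 6% × 39% × 44% × 59% = 0.607464% of Granite Manufacturing Inc.
Aggregating (R2): 1.30284% + 0.607464% = 1.910304%.

1.910304%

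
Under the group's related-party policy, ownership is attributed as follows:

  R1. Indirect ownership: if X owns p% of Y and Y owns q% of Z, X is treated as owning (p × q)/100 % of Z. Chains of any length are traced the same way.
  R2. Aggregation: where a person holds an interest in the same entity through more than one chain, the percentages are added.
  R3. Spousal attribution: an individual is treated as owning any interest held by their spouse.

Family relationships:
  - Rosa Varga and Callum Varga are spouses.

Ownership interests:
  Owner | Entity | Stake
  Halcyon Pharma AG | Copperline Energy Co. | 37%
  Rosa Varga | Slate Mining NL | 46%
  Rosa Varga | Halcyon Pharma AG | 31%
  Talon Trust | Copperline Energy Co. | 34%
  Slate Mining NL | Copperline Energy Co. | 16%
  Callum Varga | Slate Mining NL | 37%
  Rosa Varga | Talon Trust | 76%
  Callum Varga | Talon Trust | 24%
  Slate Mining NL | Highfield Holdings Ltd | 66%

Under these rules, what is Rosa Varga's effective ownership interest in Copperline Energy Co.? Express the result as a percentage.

58.75%

By spousal attribution (R3), Rosa Varga is treated as also owning Callum Varga's interest in Slate Mining NL, giving 46% + 37% = 83%.
By spousal attribution (R3), Rosa Varga is treated as also owning Callum Varga's interest in Talon Trust, giving 76% + 24% = 100%.
Chain via Halcyon Pharma AG (R1): 31% × 37% = 11.47% of Copperline Energy Co.
Chain via Slate Mining NL (R1): 83% × 16% = 13.28% of Copperline Energy Co.
Chain via Talon Trust (R1): 100% × 34% = 34% of Copperline Energy Co.
Aggregating (R2): 11.47% + 13.28% + 34% = 58.75%.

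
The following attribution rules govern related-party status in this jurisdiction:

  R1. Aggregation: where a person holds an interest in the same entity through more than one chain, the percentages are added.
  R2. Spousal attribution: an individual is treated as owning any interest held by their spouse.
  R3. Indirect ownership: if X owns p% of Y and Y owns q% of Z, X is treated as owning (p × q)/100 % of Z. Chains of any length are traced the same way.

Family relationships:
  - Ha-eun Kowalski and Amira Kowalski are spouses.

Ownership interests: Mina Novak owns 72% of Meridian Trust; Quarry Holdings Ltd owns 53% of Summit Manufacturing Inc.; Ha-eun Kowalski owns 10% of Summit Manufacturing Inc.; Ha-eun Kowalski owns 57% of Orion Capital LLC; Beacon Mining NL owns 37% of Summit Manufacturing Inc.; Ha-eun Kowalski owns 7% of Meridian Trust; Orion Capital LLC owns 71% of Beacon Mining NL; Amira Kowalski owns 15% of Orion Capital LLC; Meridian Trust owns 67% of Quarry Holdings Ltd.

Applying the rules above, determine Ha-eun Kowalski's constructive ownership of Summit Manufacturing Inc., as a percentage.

31.4001%

By spousal attribution (R2), Ha-eun Kowalski is treated as also owning Amira Kowalski's interest in Orion Capital LLC, giving 57% + 15% = 72%.
Chain via Meridian Trust → Quarry Holdings Ltd (R3): 7% × 67% × 53% = 2.4857% of Summit Manufacturing Inc.
Chain via Orion Capital LLC → Beacon Mining NL (R3): 72% × 71% × 37% = 18.9144% of Summit Manufacturing Inc.
Direct interest in Summit Manufacturing Inc: 10%.
Aggregating (R1): 2.4857% + 18.9144% + 10% = 31.4001%.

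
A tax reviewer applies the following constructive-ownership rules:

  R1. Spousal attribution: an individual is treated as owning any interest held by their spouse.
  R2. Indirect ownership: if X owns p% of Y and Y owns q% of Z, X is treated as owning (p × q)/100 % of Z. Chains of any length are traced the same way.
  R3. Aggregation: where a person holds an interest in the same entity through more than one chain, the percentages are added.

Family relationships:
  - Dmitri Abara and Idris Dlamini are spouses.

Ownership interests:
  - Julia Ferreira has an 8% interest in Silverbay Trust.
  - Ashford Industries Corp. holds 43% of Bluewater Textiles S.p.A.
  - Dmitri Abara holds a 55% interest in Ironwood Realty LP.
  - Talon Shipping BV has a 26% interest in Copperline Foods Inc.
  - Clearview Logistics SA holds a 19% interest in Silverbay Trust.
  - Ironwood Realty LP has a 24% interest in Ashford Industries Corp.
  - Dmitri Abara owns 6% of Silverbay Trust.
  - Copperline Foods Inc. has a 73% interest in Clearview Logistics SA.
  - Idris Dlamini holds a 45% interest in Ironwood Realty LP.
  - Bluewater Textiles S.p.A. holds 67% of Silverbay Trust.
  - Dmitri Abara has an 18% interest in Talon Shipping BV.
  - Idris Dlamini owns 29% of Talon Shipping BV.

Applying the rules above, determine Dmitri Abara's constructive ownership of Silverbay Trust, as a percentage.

14.609314%

By spousal attribution (R1), Dmitri Abara is treated as also owning Idris Dlamini's interest in Talon Shipping BV, giving 18% + 29% = 47%.
By spousal attribution (R1), Dmitri Abara is treated as also owning Idris Dlamini's interest in Ironwood Realty LP, giving 55% + 45% = 100%.
Chain via Talon Shipping BV → Copperline Foods Inc. → Clearview Logistics SA (R2): 47% × 26% × 73% × 19% = 1.694914% of Silverbay Trust.
Chain via Ironwood Realty LP → Ashford Industries Corp. → Bluewater Textiles S.p.A. (R2): 100% × 24% × 43% × 67% = 6.9144% of Silverbay Trust.
Direct interest in Silverbay Trust: 6%.
Aggregating (R3): 1.694914% + 6.9144% + 6% = 14.609314%.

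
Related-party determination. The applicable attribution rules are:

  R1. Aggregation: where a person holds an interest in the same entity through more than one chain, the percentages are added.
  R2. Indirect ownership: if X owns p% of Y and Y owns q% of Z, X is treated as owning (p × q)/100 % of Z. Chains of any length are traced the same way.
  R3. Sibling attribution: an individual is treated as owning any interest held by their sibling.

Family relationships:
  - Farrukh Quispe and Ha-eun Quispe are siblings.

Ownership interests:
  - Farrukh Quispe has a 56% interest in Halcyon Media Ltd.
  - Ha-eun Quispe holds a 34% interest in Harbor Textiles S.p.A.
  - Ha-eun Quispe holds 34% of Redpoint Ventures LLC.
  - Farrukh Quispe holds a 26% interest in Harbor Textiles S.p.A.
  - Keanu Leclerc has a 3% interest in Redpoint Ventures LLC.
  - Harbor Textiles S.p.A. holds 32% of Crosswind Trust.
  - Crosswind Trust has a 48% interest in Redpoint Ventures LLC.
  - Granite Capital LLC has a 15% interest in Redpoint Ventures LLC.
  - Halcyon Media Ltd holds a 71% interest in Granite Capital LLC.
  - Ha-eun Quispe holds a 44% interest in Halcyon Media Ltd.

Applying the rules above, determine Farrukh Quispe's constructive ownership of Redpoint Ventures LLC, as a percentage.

53.866%

By sibling attribution (R3), Farrukh Quispe is treated as also owning Ha-eun Quispe's interest in Harbor Textiles S.p.A, giving 26% + 34% = 60%.
By sibling attribution (R3), Farrukh Quispe is treated as also owning Ha-eun Quispe's interest in Halcyon Media Ltd, giving 56% + 44% = 100%.
By sibling attribution (R3), Farrukh Quispe is treated as owning Ha-eun Quispe's 34% interest in Redpoint Ventures LLC.
Chain via Harbor Textiles S.p.A. → Crosswind Trust (R2): 60% × 32% × 48% = 9.216% of Redpoint Ventures LLC.
Chain via Halcyon Media Ltd → Granite Capital LLC (R2): 100% × 71% × 15% = 10.65% of Redpoint Ventures LLC.
Direct interest in Redpoint Ventures LLC: 34%.
Aggregating (R1): 9.216% + 10.65% + 34% = 53.866%.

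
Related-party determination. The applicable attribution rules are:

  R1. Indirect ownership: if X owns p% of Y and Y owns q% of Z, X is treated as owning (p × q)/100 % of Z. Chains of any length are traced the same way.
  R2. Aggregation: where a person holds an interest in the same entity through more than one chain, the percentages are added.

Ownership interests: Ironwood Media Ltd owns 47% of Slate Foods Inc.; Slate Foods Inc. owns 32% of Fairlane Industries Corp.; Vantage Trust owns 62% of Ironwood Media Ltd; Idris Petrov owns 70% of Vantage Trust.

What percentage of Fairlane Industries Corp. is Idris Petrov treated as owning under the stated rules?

6.52736%

Chain via Vantage Trust → Ironwood Media Ltd → Slate Foods Inc. (R1): 70% × 62% × 47% × 32% = 6.52736% of Fairlane Industries Corp.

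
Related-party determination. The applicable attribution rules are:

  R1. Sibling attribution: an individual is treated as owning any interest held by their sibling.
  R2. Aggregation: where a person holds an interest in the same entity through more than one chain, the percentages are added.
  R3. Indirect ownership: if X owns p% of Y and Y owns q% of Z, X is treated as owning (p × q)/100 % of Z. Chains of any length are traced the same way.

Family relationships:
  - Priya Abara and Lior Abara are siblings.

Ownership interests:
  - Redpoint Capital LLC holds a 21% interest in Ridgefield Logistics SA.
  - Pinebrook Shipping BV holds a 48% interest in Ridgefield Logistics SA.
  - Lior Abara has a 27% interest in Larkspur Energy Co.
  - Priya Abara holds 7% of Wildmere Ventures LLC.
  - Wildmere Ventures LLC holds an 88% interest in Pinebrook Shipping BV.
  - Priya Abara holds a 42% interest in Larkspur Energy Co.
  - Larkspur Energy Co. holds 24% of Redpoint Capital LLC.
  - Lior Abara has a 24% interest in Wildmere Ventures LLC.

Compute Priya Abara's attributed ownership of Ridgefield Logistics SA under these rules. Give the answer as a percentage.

By sibling attribution (R1), Priya Abara is treated as also owning Lior Abara's interest in Wildmere Ventures LLC, giving 7% + 24% = 31%.
By sibling attribution (R1), Priya Abara is treated as also owning Lior Abara's interest in Larkspur Energy Co, giving 42% + 27% = 69%.
Chain via Wildmere Ventures LLC → Pinebrook Shipping BV (R3): 31% × 88% × 48% = 13.0944% of Ridgefield Logistics SA.
Chain via Larkspur Energy Co. → Redpoint Capital LLC (R3): 69% × 24% × 21% = 3.4776% of Ridgefield Logistics SA.
Aggregating (R2): 13.0944% + 3.4776% = 16.572%.

16.572%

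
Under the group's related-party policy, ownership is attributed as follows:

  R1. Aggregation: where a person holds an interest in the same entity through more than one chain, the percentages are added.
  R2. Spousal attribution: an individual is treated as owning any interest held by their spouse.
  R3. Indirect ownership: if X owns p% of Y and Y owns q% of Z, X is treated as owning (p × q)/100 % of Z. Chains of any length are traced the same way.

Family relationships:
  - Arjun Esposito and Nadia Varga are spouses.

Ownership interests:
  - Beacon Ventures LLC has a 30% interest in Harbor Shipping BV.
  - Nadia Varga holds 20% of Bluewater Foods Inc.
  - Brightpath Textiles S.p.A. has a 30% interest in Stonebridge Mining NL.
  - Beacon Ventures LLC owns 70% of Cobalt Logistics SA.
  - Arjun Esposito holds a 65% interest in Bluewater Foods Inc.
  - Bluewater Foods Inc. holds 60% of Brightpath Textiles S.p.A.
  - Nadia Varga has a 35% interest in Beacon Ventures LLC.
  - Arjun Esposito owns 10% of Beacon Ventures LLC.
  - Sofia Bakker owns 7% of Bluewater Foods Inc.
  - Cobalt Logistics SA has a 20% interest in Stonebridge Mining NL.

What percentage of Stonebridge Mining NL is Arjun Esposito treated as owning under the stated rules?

21.6%

By spousal attribution (R2), Arjun Esposito is treated as also owning Nadia Varga's interest in Beacon Ventures LLC, giving 10% + 35% = 45%.
By spousal attribution (R2), Arjun Esposito is treated as also owning Nadia Varga's interest in Bluewater Foods Inc, giving 65% + 20% = 85%.
Chain via Beacon Ventures LLC → Cobalt Logistics SA (R3): 45% × 70% × 20% = 6.3% of Stonebridge Mining NL.
Chain via Bluewater Foods Inc. → Brightpath Textiles S.p.A. (R3): 85% × 60% × 30% = 15.3% of Stonebridge Mining NL.
Aggregating (R1): 6.3% + 15.3% = 21.6%.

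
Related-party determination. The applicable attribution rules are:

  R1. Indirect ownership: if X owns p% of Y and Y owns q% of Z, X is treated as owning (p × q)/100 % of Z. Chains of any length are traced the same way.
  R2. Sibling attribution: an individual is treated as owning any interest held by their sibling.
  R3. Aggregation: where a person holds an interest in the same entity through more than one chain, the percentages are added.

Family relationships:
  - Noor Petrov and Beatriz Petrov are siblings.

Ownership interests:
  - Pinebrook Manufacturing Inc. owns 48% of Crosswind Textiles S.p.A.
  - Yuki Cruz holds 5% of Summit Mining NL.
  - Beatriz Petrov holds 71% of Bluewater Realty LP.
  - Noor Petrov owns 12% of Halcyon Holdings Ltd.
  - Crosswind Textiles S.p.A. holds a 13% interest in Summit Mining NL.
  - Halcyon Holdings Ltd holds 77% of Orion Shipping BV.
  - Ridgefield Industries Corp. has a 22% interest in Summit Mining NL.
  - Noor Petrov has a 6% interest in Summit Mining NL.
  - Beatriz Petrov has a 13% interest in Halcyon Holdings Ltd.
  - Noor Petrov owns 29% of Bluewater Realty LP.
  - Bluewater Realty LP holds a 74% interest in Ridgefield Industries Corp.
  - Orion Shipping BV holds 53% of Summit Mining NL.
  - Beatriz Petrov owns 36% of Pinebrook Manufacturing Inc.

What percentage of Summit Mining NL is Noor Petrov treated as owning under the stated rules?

34.7289%

By sibling attribution (R2), Noor Petrov is treated as also owning Beatriz Petrov's interest in Halcyon Holdings Ltd, giving 12% + 13% = 25%.
By sibling attribution (R2), Noor Petrov is treated as also owning Beatriz Petrov's interest in Bluewater Realty LP, giving 29% + 71% = 100%.
By sibling attribution (R2), Noor Petrov is treated as owning Beatriz Petrov's 36% interest in Pinebrook Manufacturing Inc.
Chain via Halcyon Holdings Ltd → Orion Shipping BV (R1): 25% × 77% × 53% = 10.2025% of Summit Mining NL.
Chain via Bluewater Realty LP → Ridgefield Industries Corp. (R1): 100% × 74% × 22% = 16.28% of Summit Mining NL.
Direct interest in Summit Mining NL: 6%.
Chain via Pinebrook Manufacturing Inc. → Crosswind Textiles S.p.A. (R1): 36% × 48% × 13% = 2.2464% of Summit Mining NL.
Aggregating (R3): 10.2025% + 16.28% + 6% + 2.2464% = 34.7289%.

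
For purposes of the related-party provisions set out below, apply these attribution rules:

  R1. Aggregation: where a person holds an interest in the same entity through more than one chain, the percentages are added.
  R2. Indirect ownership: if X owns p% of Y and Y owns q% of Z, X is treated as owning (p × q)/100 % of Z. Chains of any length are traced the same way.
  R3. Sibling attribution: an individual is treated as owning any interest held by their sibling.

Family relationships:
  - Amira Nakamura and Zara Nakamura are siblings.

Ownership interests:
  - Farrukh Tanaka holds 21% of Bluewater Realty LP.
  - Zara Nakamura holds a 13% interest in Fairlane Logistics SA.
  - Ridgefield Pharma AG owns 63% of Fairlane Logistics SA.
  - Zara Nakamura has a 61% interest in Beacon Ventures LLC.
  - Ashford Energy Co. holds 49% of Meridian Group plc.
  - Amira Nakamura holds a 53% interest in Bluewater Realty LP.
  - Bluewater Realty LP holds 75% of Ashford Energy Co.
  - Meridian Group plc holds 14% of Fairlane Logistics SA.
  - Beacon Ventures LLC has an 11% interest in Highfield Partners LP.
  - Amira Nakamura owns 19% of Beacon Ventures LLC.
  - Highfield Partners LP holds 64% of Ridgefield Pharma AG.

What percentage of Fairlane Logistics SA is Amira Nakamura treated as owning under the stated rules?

By sibling attribution (R3), Amira Nakamura is treated as also owning Zara Nakamura's interest in Beacon Ventures LLC, giving 19% + 61% = 80%.
By sibling attribution (R3), Amira Nakamura is treated as owning Zara Nakamura's 13% interest in Fairlane Logistics SA.
Chain via Beacon Ventures LLC → Highfield Partners LP → Ridgefield Pharma AG (R2): 80% × 11% × 64% × 63% = 3.54816% of Fairlane Logistics SA.
Chain via Bluewater Realty LP → Ashford Energy Co. → Meridian Group plc (R2): 53% × 75% × 49% × 14% = 2.72685% of Fairlane Logistics SA.
Direct interest in Fairlane Logistics SA: 13%.
Aggregating (R1): 3.54816% + 2.72685% + 13% = 19.27501%.

19.27501%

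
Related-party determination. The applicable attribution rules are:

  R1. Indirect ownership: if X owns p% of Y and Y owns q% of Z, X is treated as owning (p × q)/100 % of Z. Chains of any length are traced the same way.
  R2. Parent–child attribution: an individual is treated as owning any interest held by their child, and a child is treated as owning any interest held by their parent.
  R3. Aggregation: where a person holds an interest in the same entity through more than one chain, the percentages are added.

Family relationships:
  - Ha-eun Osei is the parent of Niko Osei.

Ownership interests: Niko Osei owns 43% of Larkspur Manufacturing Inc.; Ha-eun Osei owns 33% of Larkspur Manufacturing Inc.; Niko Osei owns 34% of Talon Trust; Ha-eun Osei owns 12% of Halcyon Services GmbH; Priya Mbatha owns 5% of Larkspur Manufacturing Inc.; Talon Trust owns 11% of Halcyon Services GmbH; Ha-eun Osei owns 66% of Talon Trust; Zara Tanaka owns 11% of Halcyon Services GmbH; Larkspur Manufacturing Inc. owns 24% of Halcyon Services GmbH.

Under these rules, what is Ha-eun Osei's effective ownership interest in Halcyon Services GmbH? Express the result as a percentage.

41.24%

By parent–child attribution (R2), Ha-eun Osei is treated as also owning Niko Osei's interest in Talon Trust, giving 66% + 34% = 100%.
By parent–child attribution (R2), Ha-eun Osei is treated as also owning Niko Osei's interest in Larkspur Manufacturing Inc, giving 33% + 43% = 76%.
Chain via Talon Trust (R1): 100% × 11% = 11% of Halcyon Services GmbH.
Chain via Larkspur Manufacturing Inc. (R1): 76% × 24% = 18.24% of Halcyon Services GmbH.
Direct interest in Halcyon Services GmbH: 12%.
Aggregating (R3): 11% + 18.24% + 12% = 41.24%.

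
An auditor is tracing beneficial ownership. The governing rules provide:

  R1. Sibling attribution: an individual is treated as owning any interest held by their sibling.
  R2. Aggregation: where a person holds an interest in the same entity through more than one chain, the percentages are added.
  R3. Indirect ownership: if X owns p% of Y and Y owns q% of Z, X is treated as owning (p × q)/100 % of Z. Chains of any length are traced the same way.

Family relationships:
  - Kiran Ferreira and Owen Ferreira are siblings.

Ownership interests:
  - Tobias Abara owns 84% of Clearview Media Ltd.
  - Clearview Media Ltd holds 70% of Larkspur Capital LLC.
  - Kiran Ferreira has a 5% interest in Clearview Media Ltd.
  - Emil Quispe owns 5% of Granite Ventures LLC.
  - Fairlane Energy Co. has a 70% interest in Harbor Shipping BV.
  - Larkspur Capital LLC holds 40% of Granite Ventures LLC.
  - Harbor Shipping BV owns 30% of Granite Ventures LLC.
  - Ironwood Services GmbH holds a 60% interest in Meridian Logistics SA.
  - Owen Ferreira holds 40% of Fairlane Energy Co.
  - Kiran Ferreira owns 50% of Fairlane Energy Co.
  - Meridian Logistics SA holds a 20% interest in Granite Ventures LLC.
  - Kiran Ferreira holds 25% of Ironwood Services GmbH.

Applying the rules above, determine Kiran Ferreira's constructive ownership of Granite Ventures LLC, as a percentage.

23.3%

By sibling attribution (R1), Kiran Ferreira is treated as also owning Owen Ferreira's interest in Fairlane Energy Co, giving 50% + 40% = 90%.
Chain via Ironwood Services GmbH → Meridian Logistics SA (R3): 25% × 60% × 20% = 3% of Granite Ventures LLC.
Chain via Fairlane Energy Co. → Harbor Shipping BV (R3): 90% × 70% × 30% = 18.9% of Granite Ventures LLC.
Chain via Clearview Media Ltd → Larkspur Capital LLC (R3): 5% × 70% × 40% = 1.4% of Granite Ventures LLC.
Aggregating (R2): 3% + 18.9% + 1.4% = 23.3%.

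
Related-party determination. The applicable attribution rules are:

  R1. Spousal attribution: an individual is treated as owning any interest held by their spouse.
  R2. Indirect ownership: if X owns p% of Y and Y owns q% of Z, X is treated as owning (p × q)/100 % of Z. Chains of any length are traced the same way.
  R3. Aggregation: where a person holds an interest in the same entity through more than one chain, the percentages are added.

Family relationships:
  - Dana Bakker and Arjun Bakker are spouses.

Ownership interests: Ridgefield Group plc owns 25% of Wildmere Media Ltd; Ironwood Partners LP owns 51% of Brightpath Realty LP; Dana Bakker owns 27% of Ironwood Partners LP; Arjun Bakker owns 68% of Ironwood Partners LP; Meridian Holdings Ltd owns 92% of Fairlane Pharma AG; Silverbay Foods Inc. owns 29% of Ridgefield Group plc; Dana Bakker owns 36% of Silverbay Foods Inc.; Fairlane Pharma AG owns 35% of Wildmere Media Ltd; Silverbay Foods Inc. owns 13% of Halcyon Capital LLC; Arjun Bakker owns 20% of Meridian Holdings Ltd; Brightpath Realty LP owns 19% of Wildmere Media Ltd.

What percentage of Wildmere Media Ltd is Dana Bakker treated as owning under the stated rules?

18.2555%

By spousal attribution (R1), Dana Bakker is treated as also owning Arjun Bakker's interest in Ironwood Partners LP, giving 27% + 68% = 95%.
By spousal attribution (R1), Dana Bakker is treated as owning Arjun Bakker's 20% interest in Meridian Holdings Ltd.
Chain via Ironwood Partners LP → Brightpath Realty LP (R2): 95% × 51% × 19% = 9.2055% of Wildmere Media Ltd.
Chain via Silverbay Foods Inc. → Ridgefield Group plc (R2): 36% × 29% × 25% = 2.61% of Wildmere Media Ltd.
Chain via Meridian Holdings Ltd → Fairlane Pharma AG (R2): 20% × 92% × 35% = 6.44% of Wildmere Media Ltd.
Aggregating (R3): 9.2055% + 2.61% + 6.44% = 18.2555%.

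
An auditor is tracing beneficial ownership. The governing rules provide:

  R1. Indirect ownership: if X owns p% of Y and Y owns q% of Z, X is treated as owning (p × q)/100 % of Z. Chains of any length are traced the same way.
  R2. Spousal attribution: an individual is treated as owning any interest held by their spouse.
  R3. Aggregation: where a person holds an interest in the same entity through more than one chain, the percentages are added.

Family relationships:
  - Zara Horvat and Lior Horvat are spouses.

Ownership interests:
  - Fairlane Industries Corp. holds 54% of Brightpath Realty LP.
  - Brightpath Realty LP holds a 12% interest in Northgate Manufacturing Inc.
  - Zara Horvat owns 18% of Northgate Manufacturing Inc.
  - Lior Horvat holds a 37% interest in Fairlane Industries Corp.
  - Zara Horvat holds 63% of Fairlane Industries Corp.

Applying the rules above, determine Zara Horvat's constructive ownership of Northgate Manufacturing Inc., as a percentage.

By spousal attribution (R2), Zara Horvat is treated as also owning Lior Horvat's interest in Fairlane Industries Corp, giving 63% + 37% = 100%.
Chain via Fairlane Industries Corp. → Brightpath Realty LP (R1): 100% × 54% × 12% = 6.48% of Northgate Manufacturing Inc.
Direct interest in Northgate Manufacturing Inc: 18%.
Aggregating (R3): 6.48% + 18% = 24.48%.

24.48%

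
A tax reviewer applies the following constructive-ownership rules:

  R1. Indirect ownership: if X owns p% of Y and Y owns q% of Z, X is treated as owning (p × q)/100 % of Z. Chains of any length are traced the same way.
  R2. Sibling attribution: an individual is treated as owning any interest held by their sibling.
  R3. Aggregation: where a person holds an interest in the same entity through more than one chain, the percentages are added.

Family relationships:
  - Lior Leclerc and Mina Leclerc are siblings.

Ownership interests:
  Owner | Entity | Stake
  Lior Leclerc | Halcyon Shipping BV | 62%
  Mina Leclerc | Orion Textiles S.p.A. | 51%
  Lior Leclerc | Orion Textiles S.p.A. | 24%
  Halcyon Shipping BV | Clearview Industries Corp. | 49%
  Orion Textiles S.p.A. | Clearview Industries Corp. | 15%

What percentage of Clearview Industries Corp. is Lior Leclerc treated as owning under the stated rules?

41.63%

By sibling attribution (R2), Lior Leclerc is treated as also owning Mina Leclerc's interest in Orion Textiles S.p.A, giving 24% + 51% = 75%.
Chain via Halcyon Shipping BV (R1): 62% × 49% = 30.38% of Clearview Industries Corp.
Chain via Orion Textiles S.p.A. (R1): 75% × 15% = 11.25% of Clearview Industries Corp.
Aggregating (R3): 30.38% + 11.25% = 41.63%.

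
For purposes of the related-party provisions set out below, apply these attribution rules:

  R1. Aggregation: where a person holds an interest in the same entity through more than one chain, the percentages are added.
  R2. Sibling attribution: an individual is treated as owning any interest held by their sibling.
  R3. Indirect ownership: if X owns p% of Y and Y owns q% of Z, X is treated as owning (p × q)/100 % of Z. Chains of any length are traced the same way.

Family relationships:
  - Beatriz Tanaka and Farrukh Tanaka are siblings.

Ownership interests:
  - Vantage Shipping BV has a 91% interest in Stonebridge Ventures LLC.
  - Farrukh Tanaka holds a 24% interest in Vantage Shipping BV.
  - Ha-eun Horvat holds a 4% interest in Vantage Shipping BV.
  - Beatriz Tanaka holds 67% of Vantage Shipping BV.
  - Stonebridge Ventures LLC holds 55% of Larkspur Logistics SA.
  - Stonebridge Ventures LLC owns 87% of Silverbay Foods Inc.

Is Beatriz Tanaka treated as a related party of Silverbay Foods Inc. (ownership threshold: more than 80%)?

No

By sibling attribution (R2), Beatriz Tanaka is treated as also owning Farrukh Tanaka's interest in Vantage Shipping BV, giving 67% + 24% = 91%.
Chain via Vantage Shipping BV → Stonebridge Ventures LLC (R3): 91% × 91% × 87% = 72.0447% of Silverbay Foods Inc.
72.0447% does not exceed the 80% threshold, so Beatriz is not a related party to Silverbay Foods Inc.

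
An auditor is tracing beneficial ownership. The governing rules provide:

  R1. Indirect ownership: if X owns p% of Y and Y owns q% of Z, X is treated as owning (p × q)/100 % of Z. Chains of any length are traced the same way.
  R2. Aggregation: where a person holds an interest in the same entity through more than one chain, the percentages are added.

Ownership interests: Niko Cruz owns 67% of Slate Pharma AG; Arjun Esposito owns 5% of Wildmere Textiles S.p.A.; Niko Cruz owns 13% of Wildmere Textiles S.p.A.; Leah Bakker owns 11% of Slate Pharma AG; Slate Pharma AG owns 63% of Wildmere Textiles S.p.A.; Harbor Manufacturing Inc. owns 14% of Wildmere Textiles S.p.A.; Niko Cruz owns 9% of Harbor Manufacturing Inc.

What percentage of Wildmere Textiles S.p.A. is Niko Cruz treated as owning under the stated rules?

56.47%

Chain via Harbor Manufacturing Inc. (R1): 9% × 14% = 1.26% of Wildmere Textiles S.p.A.
Chain via Slate Pharma AG (R1): 67% × 63% = 42.21% of Wildmere Textiles S.p.A.
Direct interest in Wildmere Textiles S.p.A: 13%.
Aggregating (R2): 1.26% + 42.21% + 13% = 56.47%.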